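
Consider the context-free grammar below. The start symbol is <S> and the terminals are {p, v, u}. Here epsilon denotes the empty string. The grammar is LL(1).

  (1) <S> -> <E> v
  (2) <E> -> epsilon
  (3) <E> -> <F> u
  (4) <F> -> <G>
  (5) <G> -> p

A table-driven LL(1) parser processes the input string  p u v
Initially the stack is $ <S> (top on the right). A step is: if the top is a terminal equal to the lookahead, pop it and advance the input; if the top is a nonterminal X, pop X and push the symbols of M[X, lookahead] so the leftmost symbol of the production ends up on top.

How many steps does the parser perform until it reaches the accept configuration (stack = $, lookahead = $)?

step 1: stack=$ <S>  input=p u v $  — expand <S> -> <E> v
step 2: stack=$ v <E>  input=p u v $  — expand <E> -> <F> u
step 3: stack=$ v u <F>  input=p u v $  — expand <F> -> <G>
step 4: stack=$ v u <G>  input=p u v $  — expand <G> -> p
step 5: stack=$ v u p  input=p u v $  — match p
step 6: stack=$ v u  input=u v $  — match u
step 7: stack=$ v  input=v $  — match v
Accept reached after 7 steps.

7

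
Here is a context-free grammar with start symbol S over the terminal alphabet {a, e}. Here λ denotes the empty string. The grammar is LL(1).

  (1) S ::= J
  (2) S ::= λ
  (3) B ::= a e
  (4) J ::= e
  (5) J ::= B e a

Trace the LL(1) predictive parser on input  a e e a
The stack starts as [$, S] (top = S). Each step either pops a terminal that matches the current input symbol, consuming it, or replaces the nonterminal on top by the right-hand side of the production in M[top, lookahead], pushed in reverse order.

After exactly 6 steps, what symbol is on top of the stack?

step 1: stack=$ S  input=a e e a $  — expand S ::= J
step 2: stack=$ J  input=a e e a $  — expand J ::= B e a
step 3: stack=$ a e B  input=a e e a $  — expand B ::= a e
step 4: stack=$ a e e a  input=a e e a $  — match a
step 5: stack=$ a e e  input=e e a $  — match e
step 6: stack=$ a e  input=e a $  — match e
Stack after step 6: $ a (top = a).

a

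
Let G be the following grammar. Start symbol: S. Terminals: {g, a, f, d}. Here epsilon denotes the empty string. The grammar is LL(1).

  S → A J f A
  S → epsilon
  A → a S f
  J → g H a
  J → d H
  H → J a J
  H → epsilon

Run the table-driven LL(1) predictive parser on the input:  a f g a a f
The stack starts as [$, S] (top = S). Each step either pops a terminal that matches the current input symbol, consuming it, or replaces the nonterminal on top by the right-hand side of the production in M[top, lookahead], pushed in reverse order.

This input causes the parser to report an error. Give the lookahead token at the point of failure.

      Stack          Input          Action
   1  $ S            a f g a a f $  expand S → A J f A
   2  $ A f J A      a f g a a f $  expand A → a S f
   3  $ A f J f S a  a f g a a f $  match a
   4  $ A f J f S    f g a a f $    expand S → epsilon
   5  $ A f J f      f g a a f $    match f
   6  $ A f J        g a a f $      expand J → g H a
   7  $ A f a H g    g a a f $      match g
   8  $ A f a H      a a f $        expand H → epsilon
   9  $ A f a        a a f $        match a
  10  $ A f          a f $          error: top is terminal f but lookahead is a

a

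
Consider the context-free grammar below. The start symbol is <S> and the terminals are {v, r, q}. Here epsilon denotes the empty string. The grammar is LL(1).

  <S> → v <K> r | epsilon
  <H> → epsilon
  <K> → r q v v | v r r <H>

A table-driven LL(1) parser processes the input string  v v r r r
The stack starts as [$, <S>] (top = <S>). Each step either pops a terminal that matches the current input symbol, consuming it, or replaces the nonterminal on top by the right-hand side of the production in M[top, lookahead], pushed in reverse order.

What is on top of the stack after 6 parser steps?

     Stack          Input        Action
  1  $ <S>          v v r r r $  expand <S> → v <K> r
  2  $ r <K> v      v v r r r $  match v
  3  $ r <K>        v r r r $    expand <K> → v r r <H>
  4  $ r <H> r r v  v r r r $    match v
  5  $ r <H> r r    r r r $      match r
  6  $ r <H> r      r r $        match r
Stack after step 6: $ r <H> (top = <H>).

<H>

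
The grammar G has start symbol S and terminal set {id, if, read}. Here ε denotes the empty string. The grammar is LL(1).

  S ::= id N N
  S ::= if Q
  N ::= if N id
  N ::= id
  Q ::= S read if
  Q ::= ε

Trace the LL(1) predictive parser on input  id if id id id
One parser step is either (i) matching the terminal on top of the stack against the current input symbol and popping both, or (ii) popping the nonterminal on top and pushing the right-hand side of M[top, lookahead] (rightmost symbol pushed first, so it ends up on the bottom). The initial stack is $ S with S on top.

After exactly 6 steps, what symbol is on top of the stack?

id

step 1: stack=$ S  input=id if id id id $  — expand S ::= id N N
step 2: stack=$ N N id  input=id if id id id $  — match id
step 3: stack=$ N N  input=if id id id $  — expand N ::= if N id
step 4: stack=$ N id N if  input=if id id id $  — match if
step 5: stack=$ N id N  input=id id id $  — expand N ::= id
step 6: stack=$ N id id  input=id id id $  — match id
Stack after step 6: $ N id (top = id).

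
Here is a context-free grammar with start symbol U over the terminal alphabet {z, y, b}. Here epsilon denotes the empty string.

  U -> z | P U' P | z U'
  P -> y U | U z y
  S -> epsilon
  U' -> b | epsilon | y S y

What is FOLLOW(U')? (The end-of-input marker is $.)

FIRST(S): from S->epsilon we get {epsilon}. So FIRST(S) = {epsilon}.
FIRST(U'): from U'->b we get {b}; from U'->epsilon we get {epsilon}; from U'->y S y we get {y}. So FIRST(U') = {epsilon, b, y}.
FIRST(U): from U->z we get {z}; from U->P U' P we get {y, z}; from U->z U' we get {z}. So FIRST(U) = {y, z}.
FIRST(P): from P->y U we get {y}; from P->U z y we get {y, z}. So FIRST(P) = {y, z}.
FOLLOW(U) includes $ since U is the start symbol.
FOLLOW(S): in U'->y S y, S is followed by y with FIRST {y}. Thus FOLLOW(S) = {y}.
FOLLOW(U): in P->y U, the suffix after U is empty, so FOLLOW(U) ⊇ FOLLOW(P) = {$, b, y, z}; in P->U z y, U is followed by z y with FIRST {z}. Thus FOLLOW(U) = {$, b, y, z}.
FOLLOW(P): in U->P U' P (occurrence 1), P is followed by U' P with FIRST {b, y, z}; in U->P U' P (occurrence 2), the suffix after P is empty, so FOLLOW(P) ⊇ FOLLOW(U) = {$, b, y, z}. Thus FOLLOW(P) = {$, b, y, z}.
FOLLOW(U'): in U->P U' P, U' is followed by P with FIRST {y, z}; in U->z U', the suffix after U' is empty, so FOLLOW(U') ⊇ FOLLOW(U) = {$, b, y, z}. Thus FOLLOW(U') = {$, b, y, z}.

{$, b, y, z}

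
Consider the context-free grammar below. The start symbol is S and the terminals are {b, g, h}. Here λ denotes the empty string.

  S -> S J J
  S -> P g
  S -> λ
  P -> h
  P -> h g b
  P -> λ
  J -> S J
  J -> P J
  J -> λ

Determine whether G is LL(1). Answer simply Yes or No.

FIRST(S) = {λ, g, h}
FIRST(P) = {λ, h}
FIRST(J) = {λ, g, h}
FOLLOW(S) = {$, g, h}
FOLLOW(P) = {$, g, h}
FOLLOW(J) = {$, g, h}
Cell M[J, $] receives both J -> S J and J -> P J and J -> λ — the grammar is not LL(1).

No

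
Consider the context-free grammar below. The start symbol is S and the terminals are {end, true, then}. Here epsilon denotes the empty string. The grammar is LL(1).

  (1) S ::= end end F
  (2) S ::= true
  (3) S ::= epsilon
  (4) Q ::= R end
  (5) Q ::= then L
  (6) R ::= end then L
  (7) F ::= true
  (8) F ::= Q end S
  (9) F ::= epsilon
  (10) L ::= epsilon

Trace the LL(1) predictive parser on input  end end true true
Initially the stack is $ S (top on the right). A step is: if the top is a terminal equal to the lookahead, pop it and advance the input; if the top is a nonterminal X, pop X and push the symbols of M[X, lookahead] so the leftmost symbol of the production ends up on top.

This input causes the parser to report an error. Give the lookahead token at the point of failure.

     Stack        Input                Action
  1  $ S          end end true true $  expand S ::= end end F
  2  $ F end end  end end true true $  match end
  3  $ F end      end true true $      match end
  4  $ F          true true $          expand F ::= true
  5  $ true       true true $          match true
  6  $            true $               error: stack empty but input remains

true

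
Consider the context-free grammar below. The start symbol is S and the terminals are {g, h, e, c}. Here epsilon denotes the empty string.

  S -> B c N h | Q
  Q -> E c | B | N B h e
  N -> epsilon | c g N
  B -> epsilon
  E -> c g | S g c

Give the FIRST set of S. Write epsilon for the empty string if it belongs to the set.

{epsilon, c, g, h}

FIRST(N) = {epsilon, c}
FIRST(B) = {epsilon}
FIRST(S) = {epsilon, c, g, h}  (via B c N h, Q)
FIRST(E) = {c, g, h}  (via S g c)
FIRST(Q) = {epsilon, c, g, h}  (via E c, B, N B h e)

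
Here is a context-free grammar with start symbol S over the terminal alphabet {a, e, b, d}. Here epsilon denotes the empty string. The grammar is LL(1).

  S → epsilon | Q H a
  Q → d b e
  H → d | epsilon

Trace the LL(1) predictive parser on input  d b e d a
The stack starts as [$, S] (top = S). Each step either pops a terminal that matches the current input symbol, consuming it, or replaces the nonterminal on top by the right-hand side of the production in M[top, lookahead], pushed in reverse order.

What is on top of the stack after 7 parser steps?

a

step 1: stack=$ S  input=d b e d a $  — expand S → Q H a
step 2: stack=$ a H Q  input=d b e d a $  — expand Q → d b e
step 3: stack=$ a H e b d  input=d b e d a $  — match d
step 4: stack=$ a H e b  input=b e d a $  — match b
step 5: stack=$ a H e  input=e d a $  — match e
step 6: stack=$ a H  input=d a $  — expand H → d
step 7: stack=$ a d  input=d a $  — match d
Stack after step 7: $ a (top = a).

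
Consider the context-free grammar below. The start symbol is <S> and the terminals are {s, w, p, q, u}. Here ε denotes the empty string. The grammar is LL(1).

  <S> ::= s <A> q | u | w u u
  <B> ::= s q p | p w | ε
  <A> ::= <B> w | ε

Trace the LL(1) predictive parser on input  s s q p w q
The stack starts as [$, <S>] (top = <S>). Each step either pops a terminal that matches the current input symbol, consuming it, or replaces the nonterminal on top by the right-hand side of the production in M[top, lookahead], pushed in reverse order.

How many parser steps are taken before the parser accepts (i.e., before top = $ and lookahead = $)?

     Stack        Input          Action
  1  $ <S>        s s q p w q $  expand <S> ::= s <A> q
  2  $ q <A> s    s s q p w q $  match s
  3  $ q <A>      s q p w q $    expand <A> ::= <B> w
  4  $ q w <B>    s q p w q $    expand <B> ::= s q p
  5  $ q w p q s  s q p w q $    match s
  6  $ q w p q    q p w q $      match q
  7  $ q w p      p w q $        match p
  8  $ q w        w q $          match w
  9  $ q          q $            match q
Accept reached after 9 steps.

9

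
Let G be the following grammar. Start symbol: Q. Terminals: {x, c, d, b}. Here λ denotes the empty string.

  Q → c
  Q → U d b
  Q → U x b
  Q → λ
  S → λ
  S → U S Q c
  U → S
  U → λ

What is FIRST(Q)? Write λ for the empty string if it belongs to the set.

FIRST(Q) = {λ, c, d, x}  (via U d b, U x b)
FIRST(S) = {λ, c, d, x}  (via U S Q c)
FIRST(U) = {λ, c, d, x}  (via S)

{λ, c, d, x}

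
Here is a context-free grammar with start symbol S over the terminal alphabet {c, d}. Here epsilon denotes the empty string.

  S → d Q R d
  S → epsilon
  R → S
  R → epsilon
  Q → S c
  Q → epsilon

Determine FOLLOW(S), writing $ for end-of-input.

FIRST(S) = {epsilon, d}
FIRST(R) = {epsilon, d}  (via S)
FIRST(Q) = {epsilon, c, d}  (via S c)
FOLLOW(S) includes $ since S is the start symbol.
FOLLOW(R): in S→d Q R d, R is followed by d with FIRST {d}. Thus FOLLOW(R) = {d}.
FOLLOW(S): in R→S, the suffix after S is empty, so FOLLOW(S) ⊇ FOLLOW(R) = {d}; in Q→S c, S is followed by c with FIRST {c}. Thus FOLLOW(S) = {$, c, d}.
FOLLOW(Q): in S→d Q R d, Q is followed by R d with FIRST {d}. Thus FOLLOW(Q) = {d}.

{$, c, d}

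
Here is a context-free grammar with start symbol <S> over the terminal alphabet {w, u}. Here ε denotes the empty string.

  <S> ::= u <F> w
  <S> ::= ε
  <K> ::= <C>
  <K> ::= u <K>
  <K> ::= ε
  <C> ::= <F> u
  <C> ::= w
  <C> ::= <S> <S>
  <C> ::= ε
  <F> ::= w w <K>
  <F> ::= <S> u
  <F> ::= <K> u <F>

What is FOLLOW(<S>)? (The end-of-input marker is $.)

{$, u, w}

FIRST(<S>) = {ε, u}
FIRST(<K>) = {ε, u, w}  (via <C>)
FIRST(<F>) = {u, w}  (via <S> u, <K> u <F>)
FIRST(<C>) = {ε, u, w}  (via <F> u, <S> <S>)
FOLLOW(<S>) includes $ since <S> is the start symbol.
FOLLOW(<F>): in <S>::=u <F> w, <F> is followed by w with FIRST {w}; in <C>::=<F> u, <F> is followed by u with FIRST {u}; in <F>::=<K> u <F>, the suffix after <F> is empty (adds nothing new). Thus FOLLOW(<F>) = {u, w}.
FOLLOW(<K>): in <K>::=u <K>, the suffix after <K> is empty (adds nothing new); in <F>::=w w <K>, the suffix after <K> is empty, so FOLLOW(<K>) ⊇ FOLLOW(<F>) = {u, w}; in <F>::=<K> u <F>, <K> is followed by u <F> with FIRST {u}. Thus FOLLOW(<K>) = {u, w}.
FOLLOW(<C>): in <K>::=<C>, the suffix after <C> is empty, so FOLLOW(<C>) ⊇ FOLLOW(<K>) = {u, w}. Thus FOLLOW(<C>) = {u, w}.
FOLLOW(<S>): in <C>::=<S> <S> (occurrence 1), <S> is followed by <S> with FIRST {ε, u}; in <C>::=<S> <S> (occurrence 1), the suffix after <S> is nullable, so FOLLOW(<S>) ⊇ FOLLOW(<C>) = {u, w}; in <C>::=<S> <S> (occurrence 2), the suffix after <S> is empty, so FOLLOW(<S>) ⊇ FOLLOW(<C>) = {u, w}; in <F>::=<S> u, <S> is followed by u with FIRST {u}. Thus FOLLOW(<S>) = {$, u, w}.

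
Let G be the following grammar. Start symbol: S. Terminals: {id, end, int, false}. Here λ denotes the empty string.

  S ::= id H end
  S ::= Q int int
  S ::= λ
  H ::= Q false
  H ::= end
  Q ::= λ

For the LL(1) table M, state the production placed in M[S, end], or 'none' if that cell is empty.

FIRST(Q) = {λ}
FIRST(S) = {λ, id, int}  (via Q int int)
FIRST(H) = {end, false}  (via Q false)
FOLLOW(S) includes $ since S is the start symbol.
FOLLOW(S): S appears on no right-hand side. Thus FOLLOW(S) = {$}.
For S ::= id H end: FIRST(id H end) = {id}, so it goes in M[S, t] for t ∈ {id}.
For S ::= Q int int: FIRST(Q int int) = {int}, so it goes in M[S, t] for t ∈ {int}.
For S ::= λ: FIRST(λ) = {λ}, so it goes in M[S, t] for t ∈ {}; since λ ∈ FIRST, also for every t ∈ FOLLOW(S) = {$}.
None of these place a production in M[S, end].

none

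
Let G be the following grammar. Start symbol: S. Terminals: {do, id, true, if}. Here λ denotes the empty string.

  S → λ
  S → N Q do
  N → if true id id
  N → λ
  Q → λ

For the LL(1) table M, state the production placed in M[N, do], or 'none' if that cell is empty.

N → λ

FIRST(N): from N→if true id id we get {if}; from N→λ we get {λ}. So FIRST(N) = {λ, if}.
FIRST(Q): from Q→λ we get {λ}. So FIRST(Q) = {λ}.
FIRST(S): from S→λ we get {λ}; from S→N Q do we get {do, if}. So FIRST(S) = {λ, do, if}.
FOLLOW(S) includes $ since S is the start symbol.
FOLLOW(N): in S→N Q do, N is followed by Q do with FIRST {do}. Thus FOLLOW(N) = {do}.
For N → if true id id: FIRST(if true id id) = {if}, so it goes in M[N, t] for t ∈ {if}.
For N → λ: FIRST(λ) = {λ}, so it goes in M[N, t] for t ∈ {}; since λ ∈ FIRST, also for every t ∈ FOLLOW(N) = {do}.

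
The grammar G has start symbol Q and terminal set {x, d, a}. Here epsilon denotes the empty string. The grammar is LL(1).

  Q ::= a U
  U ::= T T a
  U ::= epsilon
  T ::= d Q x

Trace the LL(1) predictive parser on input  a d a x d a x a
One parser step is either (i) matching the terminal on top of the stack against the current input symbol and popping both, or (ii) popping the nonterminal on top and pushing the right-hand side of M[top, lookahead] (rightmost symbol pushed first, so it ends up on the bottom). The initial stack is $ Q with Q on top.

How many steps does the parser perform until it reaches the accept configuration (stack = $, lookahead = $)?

16

      Stack        Input              Action
   1  $ Q          a d a x d a x a $  expand Q ::= a U
   2  $ U a        a d a x d a x a $  match a
   3  $ U          d a x d a x a $    expand U ::= T T a
   4  $ a T T      d a x d a x a $    expand T ::= d Q x
   5  $ a T x Q d  d a x d a x a $    match d
   6  $ a T x Q    a x d a x a $      expand Q ::= a U
   7  $ a T x U a  a x d a x a $      match a
   8  $ a T x U    x d a x a $        expand U ::= epsilon
   9  $ a T x      x d a x a $        match x
  10  $ a T        d a x a $          expand T ::= d Q x
  11  $ a x Q d    d a x a $          match d
  12  $ a x Q      a x a $            expand Q ::= a U
  13  $ a x U a    a x a $            match a
  14  $ a x U      x a $              expand U ::= epsilon
  15  $ a x        x a $              match x
  16  $ a          a $                match a
Accept reached after 16 steps.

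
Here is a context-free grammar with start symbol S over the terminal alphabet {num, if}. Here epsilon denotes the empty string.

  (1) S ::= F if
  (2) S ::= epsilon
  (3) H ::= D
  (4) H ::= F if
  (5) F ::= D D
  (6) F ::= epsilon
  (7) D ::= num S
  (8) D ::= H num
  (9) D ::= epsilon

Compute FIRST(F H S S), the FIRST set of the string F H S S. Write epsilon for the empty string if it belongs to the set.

{epsilon, if, num}

FIRST(S): from S::=F if we get {if, num}; from S::=epsilon we get {epsilon}. So FIRST(S) = {epsilon, if, num}.
FIRST(H): from H::=D we get {epsilon, if, num}; from H::=F if we get {if, num}. So FIRST(H) = {epsilon, if, num}.
FIRST(D): from D::=num S we get {num}; from D::=H num we get {if, num}; from D::=epsilon we get {epsilon}. So FIRST(D) = {epsilon, if, num}.
FIRST(F): from F::=D D we get {epsilon, if, num}; from F::=epsilon we get {epsilon}. So FIRST(F) = {epsilon, if, num}.
FIRST(F H S S): take FIRST of each symbol in turn, carrying on past any symbol whose FIRST contains epsilon; result {epsilon, if, num}.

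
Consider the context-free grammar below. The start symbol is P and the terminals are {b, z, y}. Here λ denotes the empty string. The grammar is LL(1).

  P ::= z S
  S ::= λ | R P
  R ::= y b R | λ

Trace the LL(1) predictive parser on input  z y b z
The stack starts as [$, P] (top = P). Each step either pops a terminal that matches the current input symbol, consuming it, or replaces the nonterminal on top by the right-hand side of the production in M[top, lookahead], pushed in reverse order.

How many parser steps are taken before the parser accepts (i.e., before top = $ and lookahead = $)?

      Stack      Input      Action
   1  $ P        z y b z $  expand P ::= z S
   2  $ S z      z y b z $  match z
   3  $ S        y b z $    expand S ::= R P
   4  $ P R      y b z $    expand R ::= y b R
   5  $ P R b y  y b z $    match y
   6  $ P R b    b z $      match b
   7  $ P R      z $        expand R ::= λ
   8  $ P        z $        expand P ::= z S
   9  $ S z      z $        match z
  10  $ S        $          expand S ::= λ
Accept reached after 10 steps.

10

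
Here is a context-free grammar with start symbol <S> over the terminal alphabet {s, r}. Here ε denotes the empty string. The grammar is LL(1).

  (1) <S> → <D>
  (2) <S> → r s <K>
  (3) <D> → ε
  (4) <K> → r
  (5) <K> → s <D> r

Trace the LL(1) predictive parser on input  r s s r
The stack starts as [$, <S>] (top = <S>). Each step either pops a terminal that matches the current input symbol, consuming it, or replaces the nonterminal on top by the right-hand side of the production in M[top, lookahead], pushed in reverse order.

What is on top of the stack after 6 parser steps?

r

     Stack      Input      Action
  1  $ <S>      r s s r $  expand <S> → r s <K>
  2  $ <K> s r  r s s r $  match r
  3  $ <K> s    s s r $    match s
  4  $ <K>      s r $      expand <K> → s <D> r
  5  $ r <D> s  s r $      match s
  6  $ r <D>    r $        expand <D> → ε
Stack after step 6: $ r (top = r).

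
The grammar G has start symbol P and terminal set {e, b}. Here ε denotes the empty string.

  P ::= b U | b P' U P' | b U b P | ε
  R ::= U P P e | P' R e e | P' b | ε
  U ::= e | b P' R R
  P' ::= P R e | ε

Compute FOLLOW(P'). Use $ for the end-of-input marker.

{$, b, e}

FIRST(P) = {ε, b}
FIRST(U) = {b, e}
FIRST(R) = {ε, b, e}  (via U P P e, P' R e e, P' b)
FIRST(P') = {ε, b, e}  (via P R e)
FOLLOW(P) includes $ since P is the start symbol.
FOLLOW(P): in P::=b U b P, the suffix after P is empty (adds nothing new); in R::=U P P e (occurrence 1), P is followed by P e with FIRST {b, e}; in R::=U P P e (occurrence 2), P is followed by e with FIRST {e}; in P'::=P R e, P is followed by R e with FIRST {b, e}. Thus FOLLOW(P) = {$, b, e}.
FOLLOW(U): in P::=b U, the suffix after U is empty, so FOLLOW(U) ⊇ FOLLOW(P) = {$, b, e}; in P::=b P' U P', U is followed by P' with FIRST {ε, b, e}; in P::=b P' U P', the suffix after U is nullable, so FOLLOW(U) ⊇ FOLLOW(P) = {$, b, e}; in P::=b U b P, U is followed by b P with FIRST {b}; in R::=U P P e, U is followed by P P e with FIRST {b, e}. Thus FOLLOW(U) = {$, b, e}.
FOLLOW(R): in R::=P' R e e, R is followed by e e with FIRST {e}; in U::=b P' R R (occurrence 1), R is followed by R with FIRST {ε, b, e}; in U::=b P' R R (occurrence 1), the suffix after R is nullable, so FOLLOW(R) ⊇ FOLLOW(U) = {$, b, e}; in U::=b P' R R (occurrence 2), the suffix after R is empty, so FOLLOW(R) ⊇ FOLLOW(U) = {$, b, e}; in P'::=P R e, R is followed by e with FIRST {e}. Thus FOLLOW(R) = {$, b, e}.
FOLLOW(P'): in P::=b P' U P' (occurrence 1), P' is followed by U P' with FIRST {b, e}; in P::=b P' U P' (occurrence 2), the suffix after P' is empty, so FOLLOW(P') ⊇ FOLLOW(P) = {$, b, e}; in R::=P' R e e, P' is followed by R e e with FIRST {b, e}; in R::=P' b, P' is followed by b with FIRST {b}; in U::=b P' R R, P' is followed by R R with FIRST {ε, b, e}; in U::=b P' R R, the suffix after P' is nullable, so FOLLOW(P') ⊇ FOLLOW(U) = {$, b, e}. Thus FOLLOW(P') = {$, b, e}.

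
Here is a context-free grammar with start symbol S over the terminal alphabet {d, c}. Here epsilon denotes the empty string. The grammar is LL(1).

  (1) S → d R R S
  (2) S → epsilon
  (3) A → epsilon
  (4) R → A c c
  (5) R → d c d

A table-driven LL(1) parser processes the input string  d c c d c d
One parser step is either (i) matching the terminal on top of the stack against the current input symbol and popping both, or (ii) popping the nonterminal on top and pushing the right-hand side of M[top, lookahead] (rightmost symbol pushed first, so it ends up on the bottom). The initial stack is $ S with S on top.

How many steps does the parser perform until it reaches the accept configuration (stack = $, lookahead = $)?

step 1: stack=$ S  input=d c c d c d $  — expand S → d R R S
step 2: stack=$ S R R d  input=d c c d c d $  — match d
step 3: stack=$ S R R  input=c c d c d $  — expand R → A c c
step 4: stack=$ S R c c A  input=c c d c d $  — expand A → epsilon
step 5: stack=$ S R c c  input=c c d c d $  — match c
step 6: stack=$ S R c  input=c d c d $  — match c
step 7: stack=$ S R  input=d c d $  — expand R → d c d
step 8: stack=$ S d c d  input=d c d $  — match d
step 9: stack=$ S d c  input=c d $  — match c
step 10: stack=$ S d  input=d $  — match d
step 11: stack=$ S  input=$  — expand S → epsilon
Accept reached after 11 steps.

11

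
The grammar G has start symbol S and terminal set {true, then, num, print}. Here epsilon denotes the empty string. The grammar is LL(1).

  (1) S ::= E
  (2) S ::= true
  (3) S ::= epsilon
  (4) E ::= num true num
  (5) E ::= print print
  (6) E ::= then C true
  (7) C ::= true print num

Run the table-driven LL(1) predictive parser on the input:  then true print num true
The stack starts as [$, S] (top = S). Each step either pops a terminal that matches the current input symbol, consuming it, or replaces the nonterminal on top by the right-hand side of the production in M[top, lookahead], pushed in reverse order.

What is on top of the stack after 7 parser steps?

true

     Stack                  Input                       Action
  1  $ S                    then true print num true $  expand S ::= E
  2  $ E                    then true print num true $  expand E ::= then C true
  3  $ true C then          then true print num true $  match then
  4  $ true C               true print num true $       expand C ::= true print num
  5  $ true num print true  true print num true $       match true
  6  $ true num print       print num true $            match print
  7  $ true num             num true $                  match num
Stack after step 7: $ true (top = true).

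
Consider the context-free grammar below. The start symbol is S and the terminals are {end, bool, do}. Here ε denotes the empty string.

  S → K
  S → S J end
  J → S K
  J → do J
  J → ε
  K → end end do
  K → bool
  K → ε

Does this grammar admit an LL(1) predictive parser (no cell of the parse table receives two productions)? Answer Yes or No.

FIRST(S) = {ε, bool, do, end}
FIRST(J) = {ε, bool, do, end}
FIRST(K) = {ε, bool, end}
FOLLOW(S) = {$, bool, do, end}
FOLLOW(J) = {end}
FOLLOW(K) = {$, bool, do, end}
Cell M[J, do] receives both J → S K and J → do J — the grammar is not LL(1).

No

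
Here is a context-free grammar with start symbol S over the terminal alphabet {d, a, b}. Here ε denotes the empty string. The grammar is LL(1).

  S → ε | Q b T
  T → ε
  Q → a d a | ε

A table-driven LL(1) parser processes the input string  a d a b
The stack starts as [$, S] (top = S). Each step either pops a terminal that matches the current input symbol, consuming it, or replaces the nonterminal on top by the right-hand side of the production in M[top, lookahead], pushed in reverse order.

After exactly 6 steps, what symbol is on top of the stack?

step 1: stack=$ S  input=a d a b $  — expand S → Q b T
step 2: stack=$ T b Q  input=a d a b $  — expand Q → a d a
step 3: stack=$ T b a d a  input=a d a b $  — match a
step 4: stack=$ T b a d  input=d a b $  — match d
step 5: stack=$ T b a  input=a b $  — match a
step 6: stack=$ T b  input=b $  — match b
Stack after step 6: $ T (top = T).

T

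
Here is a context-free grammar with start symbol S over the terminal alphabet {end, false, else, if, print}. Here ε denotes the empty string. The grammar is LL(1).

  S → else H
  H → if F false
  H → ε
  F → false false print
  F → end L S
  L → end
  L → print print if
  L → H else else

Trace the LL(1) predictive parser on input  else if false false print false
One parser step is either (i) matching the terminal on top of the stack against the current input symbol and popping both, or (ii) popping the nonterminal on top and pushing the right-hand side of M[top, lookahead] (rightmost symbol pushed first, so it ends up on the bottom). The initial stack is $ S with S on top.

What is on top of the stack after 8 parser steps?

step 1: stack=$ S  input=else if false false print false $  — expand S → else H
step 2: stack=$ H else  input=else if false false print false $  — match else
step 3: stack=$ H  input=if false false print false $  — expand H → if F false
step 4: stack=$ false F if  input=if false false print false $  — match if
step 5: stack=$ false F  input=false false print false $  — expand F → false false print
step 6: stack=$ false print false false  input=false false print false $  — match false
step 7: stack=$ false print false  input=false print false $  — match false
step 8: stack=$ false print  input=print false $  — match print
Stack after step 8: $ false (top = false).

false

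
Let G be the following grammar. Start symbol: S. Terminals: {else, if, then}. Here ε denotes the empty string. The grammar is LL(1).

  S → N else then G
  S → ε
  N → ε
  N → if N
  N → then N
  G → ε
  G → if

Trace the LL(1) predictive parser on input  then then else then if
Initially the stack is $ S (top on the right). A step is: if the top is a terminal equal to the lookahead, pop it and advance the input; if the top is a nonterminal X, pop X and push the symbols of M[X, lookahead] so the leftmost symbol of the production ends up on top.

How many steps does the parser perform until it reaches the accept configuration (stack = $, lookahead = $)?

10

step 1: stack=$ S  input=then then else then if $  — expand S → N else then G
step 2: stack=$ G then else N  input=then then else then if $  — expand N → then N
step 3: stack=$ G then else N then  input=then then else then if $  — match then
step 4: stack=$ G then else N  input=then else then if $  — expand N → then N
step 5: stack=$ G then else N then  input=then else then if $  — match then
step 6: stack=$ G then else N  input=else then if $  — expand N → ε
step 7: stack=$ G then else  input=else then if $  — match else
step 8: stack=$ G then  input=then if $  — match then
step 9: stack=$ G  input=if $  — expand G → if
step 10: stack=$ if  input=if $  — match if
Accept reached after 10 steps.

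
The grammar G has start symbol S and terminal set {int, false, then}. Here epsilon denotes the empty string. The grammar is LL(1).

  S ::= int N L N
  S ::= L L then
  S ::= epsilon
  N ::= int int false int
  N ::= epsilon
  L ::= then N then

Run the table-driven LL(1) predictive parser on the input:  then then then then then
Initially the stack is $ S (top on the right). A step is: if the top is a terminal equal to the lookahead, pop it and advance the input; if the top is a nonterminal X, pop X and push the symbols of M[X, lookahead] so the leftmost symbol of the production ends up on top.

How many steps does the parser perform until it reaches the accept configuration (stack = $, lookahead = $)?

step 1: stack=$ S  input=then then then then then $  — expand S ::= L L then
step 2: stack=$ then L L  input=then then then then then $  — expand L ::= then N then
step 3: stack=$ then L then N then  input=then then then then then $  — match then
step 4: stack=$ then L then N  input=then then then then $  — expand N ::= epsilon
step 5: stack=$ then L then  input=then then then then $  — match then
step 6: stack=$ then L  input=then then then $  — expand L ::= then N then
step 7: stack=$ then then N then  input=then then then $  — match then
step 8: stack=$ then then N  input=then then $  — expand N ::= epsilon
step 9: stack=$ then then  input=then then $  — match then
step 10: stack=$ then  input=then $  — match then
Accept reached after 10 steps.

10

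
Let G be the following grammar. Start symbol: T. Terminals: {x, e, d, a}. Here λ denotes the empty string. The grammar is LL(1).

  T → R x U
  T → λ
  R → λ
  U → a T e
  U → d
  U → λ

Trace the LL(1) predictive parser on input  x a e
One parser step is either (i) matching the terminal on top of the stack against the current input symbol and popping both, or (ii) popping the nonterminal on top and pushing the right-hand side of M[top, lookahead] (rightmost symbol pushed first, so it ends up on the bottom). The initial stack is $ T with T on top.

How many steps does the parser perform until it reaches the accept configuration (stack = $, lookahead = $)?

     Stack    Input    Action
  1  $ T      x a e $  expand T → R x U
  2  $ U x R  x a e $  expand R → λ
  3  $ U x    x a e $  match x
  4  $ U      a e $    expand U → a T e
  5  $ e T a  a e $    match a
  6  $ e T    e $      expand T → λ
  7  $ e      e $      match e
Accept reached after 7 steps.

7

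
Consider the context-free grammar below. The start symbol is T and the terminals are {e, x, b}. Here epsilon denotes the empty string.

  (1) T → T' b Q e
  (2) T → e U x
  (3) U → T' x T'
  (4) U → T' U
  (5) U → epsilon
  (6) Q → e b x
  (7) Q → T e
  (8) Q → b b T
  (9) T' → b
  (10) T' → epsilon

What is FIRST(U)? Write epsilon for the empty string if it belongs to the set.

FIRST(T'): from T'→b we get {b}; from T'→epsilon we get {epsilon}. So FIRST(T') = {epsilon, b}.
FIRST(T): from T→T' b Q e we get {b}; from T→e U x we get {e}. So FIRST(T) = {b, e}.
FIRST(U): from U→T' x T' we get {b, x}; from U→T' U we get {epsilon, b, x}; from U→epsilon we get {epsilon}. So FIRST(U) = {epsilon, b, x}.
FIRST(Q): from Q→e b x we get {e}; from Q→T e we get {b, e}; from Q→b b T we get {b}. So FIRST(Q) = {b, e}.

{epsilon, b, x}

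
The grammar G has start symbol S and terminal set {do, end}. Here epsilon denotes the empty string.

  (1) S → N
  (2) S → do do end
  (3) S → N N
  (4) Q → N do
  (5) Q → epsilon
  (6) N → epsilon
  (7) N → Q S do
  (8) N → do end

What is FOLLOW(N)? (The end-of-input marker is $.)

FIRST(S) = {epsilon, do}  (via N, N N)
FIRST(Q) = {epsilon, do}  (via N do)
FIRST(N) = {epsilon, do}  (via Q S do)
FOLLOW(S) includes $ since S is the start symbol.
FOLLOW(S): in N→Q S do, S is followed by do with FIRST {do}. Thus FOLLOW(S) = {$, do}.
FOLLOW(Q): in N→Q S do, Q is followed by S do with FIRST {do}. Thus FOLLOW(Q) = {do}.
FOLLOW(N): in S→N, the suffix after N is empty, so FOLLOW(N) ⊇ FOLLOW(S) = {$, do}; in S→N N (occurrence 1), N is followed by N with FIRST {epsilon, do}; in S→N N (occurrence 1), the suffix after N is nullable, so FOLLOW(N) ⊇ FOLLOW(S) = {$, do}; in S→N N (occurrence 2), the suffix after N is empty, so FOLLOW(N) ⊇ FOLLOW(S) = {$, do}; in Q→N do, N is followed by do with FIRST {do}. Thus FOLLOW(N) = {$, do}.

{$, do}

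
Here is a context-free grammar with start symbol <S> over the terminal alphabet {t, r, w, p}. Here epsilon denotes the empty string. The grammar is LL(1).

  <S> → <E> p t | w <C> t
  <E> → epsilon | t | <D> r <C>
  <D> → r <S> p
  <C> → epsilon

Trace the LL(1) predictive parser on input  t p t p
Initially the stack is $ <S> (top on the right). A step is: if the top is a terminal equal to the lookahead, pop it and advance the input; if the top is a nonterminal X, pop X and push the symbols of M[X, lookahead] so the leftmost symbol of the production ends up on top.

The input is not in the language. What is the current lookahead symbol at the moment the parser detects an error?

p

step 1: stack=$ <S>  input=t p t p $  — expand <S> → <E> p t
step 2: stack=$ t p <E>  input=t p t p $  — expand <E> → t
step 3: stack=$ t p t  input=t p t p $  — match t
step 4: stack=$ t p  input=p t p $  — match p
step 5: stack=$ t  input=t p $  — match t
step 6: stack=$  input=p $  — error: stack empty but input remains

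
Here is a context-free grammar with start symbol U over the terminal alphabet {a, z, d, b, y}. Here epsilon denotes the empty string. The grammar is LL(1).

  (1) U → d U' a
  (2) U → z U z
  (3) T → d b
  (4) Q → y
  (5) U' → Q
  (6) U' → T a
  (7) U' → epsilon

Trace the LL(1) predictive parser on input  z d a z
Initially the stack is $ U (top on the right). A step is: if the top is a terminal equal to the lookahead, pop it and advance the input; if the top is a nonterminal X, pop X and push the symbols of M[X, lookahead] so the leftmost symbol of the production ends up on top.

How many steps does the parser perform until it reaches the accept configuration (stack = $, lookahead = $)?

step 1: stack=$ U  input=z d a z $  — expand U → z U z
step 2: stack=$ z U z  input=z d a z $  — match z
step 3: stack=$ z U  input=d a z $  — expand U → d U' a
step 4: stack=$ z a U' d  input=d a z $  — match d
step 5: stack=$ z a U'  input=a z $  — expand U' → epsilon
step 6: stack=$ z a  input=a z $  — match a
step 7: stack=$ z  input=z $  — match z
Accept reached after 7 steps.

7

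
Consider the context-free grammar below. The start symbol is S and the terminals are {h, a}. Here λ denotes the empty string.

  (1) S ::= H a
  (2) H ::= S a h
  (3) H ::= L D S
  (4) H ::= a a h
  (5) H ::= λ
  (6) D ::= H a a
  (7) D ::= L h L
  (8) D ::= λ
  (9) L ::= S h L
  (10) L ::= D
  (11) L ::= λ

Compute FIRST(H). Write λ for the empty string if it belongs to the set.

{λ, a, h}

FIRST(S) = {a, h}  (via H a)
FIRST(H) = {λ, a, h}  (via S a h, L D S)
FIRST(D) = {λ, a, h}  (via H a a, L h L)
FIRST(L) = {λ, a, h}  (via S h L, D)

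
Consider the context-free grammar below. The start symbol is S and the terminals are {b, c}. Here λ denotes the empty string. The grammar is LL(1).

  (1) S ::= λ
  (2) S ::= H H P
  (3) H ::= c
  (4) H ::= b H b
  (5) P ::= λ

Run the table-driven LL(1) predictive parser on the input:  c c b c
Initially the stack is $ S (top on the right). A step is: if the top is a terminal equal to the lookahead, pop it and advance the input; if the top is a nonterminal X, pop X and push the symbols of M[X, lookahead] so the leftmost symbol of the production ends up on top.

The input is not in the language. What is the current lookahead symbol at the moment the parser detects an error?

     Stack    Input      Action
  1  $ S      c c b c $  expand S ::= H H P
  2  $ P H H  c c b c $  expand H ::= c
  3  $ P H c  c c b c $  match c
  4  $ P H    c b c $    expand H ::= c
  5  $ P c    c b c $    match c
  6  $ P      b c $      error: M[P, b] is empty

b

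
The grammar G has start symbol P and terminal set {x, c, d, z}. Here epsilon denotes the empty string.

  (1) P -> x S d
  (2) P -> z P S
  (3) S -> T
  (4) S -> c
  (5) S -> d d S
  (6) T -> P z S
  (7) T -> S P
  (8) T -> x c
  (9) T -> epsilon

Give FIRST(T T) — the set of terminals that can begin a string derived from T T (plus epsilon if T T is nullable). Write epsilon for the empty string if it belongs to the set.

{epsilon, c, d, x, z}

FIRST(P): from P->x S d we get {x}; from P->z P S we get {z}. So FIRST(P) = {x, z}.
FIRST(S): from S->T we get {epsilon, c, d, x, z}; from S->c we get {c}; from S->d d S we get {d}. So FIRST(S) = {epsilon, c, d, x, z}.
FIRST(T): from T->P z S we get {x, z}; from T->S P we get {c, d, x, z}; from T->x c we get {x}; from T->epsilon we get {epsilon}. So FIRST(T) = {epsilon, c, d, x, z}.
FIRST(T T): take FIRST of each symbol in turn, carrying on past any symbol whose FIRST contains epsilon; result {epsilon, c, d, x, z}.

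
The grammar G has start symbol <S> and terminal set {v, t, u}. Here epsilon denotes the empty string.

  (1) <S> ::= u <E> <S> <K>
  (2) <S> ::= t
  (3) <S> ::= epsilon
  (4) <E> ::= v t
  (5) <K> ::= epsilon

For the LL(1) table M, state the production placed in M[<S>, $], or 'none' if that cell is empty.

<S> ::= epsilon

FIRST(<S>): from <S>::=u <E> <S> <K> we get {u}; from <S>::=t we get {t}; from <S>::=epsilon we get {epsilon}. So FIRST(<S>) = {epsilon, t, u}.
FIRST(<E>): from <E>::=v t we get {v}. So FIRST(<E>) = {v}.
FIRST(<K>): from <K>::=epsilon we get {epsilon}. So FIRST(<K>) = {epsilon}.
FOLLOW(<S>) includes $ since <S> is the start symbol.
FOLLOW(<S>): in <S>::=u <E> <S> <K>, <S> is followed by <K> with FIRST {epsilon}; in <S>::=u <E> <S> <K>, the suffix after <S> is nullable (adds nothing new). Thus FOLLOW(<S>) = {$}.
For <S> ::= u <E> <S> <K>: FIRST(u <E> <S> <K>) = {u}, so it goes in M[<S>, t] for t ∈ {u}.
For <S> ::= t: FIRST(t) = {t}, so it goes in M[<S>, t] for t ∈ {t}.
For <S> ::= epsilon: FIRST(epsilon) = {epsilon}, so it goes in M[<S>, t] for t ∈ {}; since epsilon ∈ FIRST, also for every t ∈ FOLLOW(<S>) = {$}.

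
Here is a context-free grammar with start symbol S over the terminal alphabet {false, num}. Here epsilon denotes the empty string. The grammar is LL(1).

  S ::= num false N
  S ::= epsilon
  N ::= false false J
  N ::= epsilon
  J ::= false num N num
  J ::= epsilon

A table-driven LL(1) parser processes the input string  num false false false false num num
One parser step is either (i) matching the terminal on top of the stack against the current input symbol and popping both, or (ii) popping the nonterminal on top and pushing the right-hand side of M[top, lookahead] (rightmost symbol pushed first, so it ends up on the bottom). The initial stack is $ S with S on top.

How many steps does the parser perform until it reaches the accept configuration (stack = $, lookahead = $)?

      Stack              Input                                  Action
   1  $ S                num false false false false num num $  expand S ::= num false N
   2  $ N false num      num false false false false num num $  match num
   3  $ N false          false false false false num num $      match false
   4  $ N                false false false num num $            expand N ::= false false J
   5  $ J false false    false false false num num $            match false
   6  $ J false          false false num num $                  match false
   7  $ J                false num num $                        expand J ::= false num N num
   8  $ num N num false  false num num $                        match false
   9  $ num N num        num num $                              match num
  10  $ num N            num $                                  expand N ::= epsilon
  11  $ num              num $                                  match num
Accept reached after 11 steps.

11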